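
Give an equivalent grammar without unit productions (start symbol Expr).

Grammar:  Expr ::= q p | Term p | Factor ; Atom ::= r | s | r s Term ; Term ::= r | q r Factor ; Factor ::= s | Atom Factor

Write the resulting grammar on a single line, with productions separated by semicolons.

Unit pairs: Expr ⇒* {Factor}.
For every A with A ⇒* B via unit rules, add B's non-unit alternatives to A; then delete every rule of the form X → Y.

Expr ::= s | Atom Factor | q p | Term p; Atom ::= r | s | r s Term; Term ::= r | q r Factor; Factor ::= s | Atom Factor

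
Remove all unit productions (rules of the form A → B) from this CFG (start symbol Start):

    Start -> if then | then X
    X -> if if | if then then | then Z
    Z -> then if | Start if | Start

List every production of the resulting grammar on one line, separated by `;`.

Unit pairs: Z ⇒* {Start}.
For each unit pair (A, B), copy every non-unit production of B to A, then drop all unit productions.

Start -> if then | then X; X -> if if | if then then | then Z; Z -> then if | Start if | if then | then X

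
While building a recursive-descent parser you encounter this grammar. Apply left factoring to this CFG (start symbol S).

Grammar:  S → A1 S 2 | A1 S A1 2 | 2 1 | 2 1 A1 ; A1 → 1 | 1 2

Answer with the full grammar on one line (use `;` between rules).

S → A1 S S' | 2 1 S''; A1 → 1 A1'; S' → 2 | A1 2; S'' → ε | A1; A1' → ε | 2

S has alternatives sharing prefix 'A1 S': factor to S → A1 S S' with S' → 2 | A1 2.
S has alternatives sharing prefix '2 1': factor to S → 2 1 S'' with S'' → ε | A1.
A1 has alternatives sharing prefix '1': factor to A1 → 1 A1' with A1' → ε | 2.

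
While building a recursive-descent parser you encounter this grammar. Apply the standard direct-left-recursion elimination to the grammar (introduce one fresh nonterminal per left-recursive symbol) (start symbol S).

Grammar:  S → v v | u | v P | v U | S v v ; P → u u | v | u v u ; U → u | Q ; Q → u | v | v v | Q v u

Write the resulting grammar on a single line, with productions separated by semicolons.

Left recursion appears on S, Q.
For S: α = {v v}, β = {v v, u, v P, v U}. Rewrite as S → β S' and S' → α S' | ε.
For Q: α = {v u}, β = {u, v, v v}. Rewrite as Q → β Q' and Q' → α Q' | ε.

S → v v S' | u S' | v P S' | v U S'; P → u u | v | u v u; U → u | Q; Q → u Q' | v Q' | v v Q'; S' → v v S' | ε; Q' → v u Q' | ε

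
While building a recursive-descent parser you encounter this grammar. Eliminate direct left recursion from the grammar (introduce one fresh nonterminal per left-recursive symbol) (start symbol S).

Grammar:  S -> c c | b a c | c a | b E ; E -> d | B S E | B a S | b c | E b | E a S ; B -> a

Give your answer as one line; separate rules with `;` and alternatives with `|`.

S -> c c | b a c | c a | b E; E -> d E' | B S E E' | B a S E' | b c E'; B -> a; E' -> b E' | a S E' | ε

Left recursion appears on E.
For E: α = {b, a S}, β = {d, B S E, B a S, b c}. Rewrite as E → β E' and E' → α E' | ε.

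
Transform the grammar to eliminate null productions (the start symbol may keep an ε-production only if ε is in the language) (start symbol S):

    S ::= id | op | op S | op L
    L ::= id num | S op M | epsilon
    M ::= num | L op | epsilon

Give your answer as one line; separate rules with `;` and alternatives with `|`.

S ::= id | op | op S | op L; L ::= id num | S op M | S op; M ::= num | L op | op

Nullable set = {L, M}.
ε ∉ L(G), so no ε-production is kept.
Expand every rule over subsets of its nullable positions: L → S op M gives S op M | S op. M → L op gives L op | op.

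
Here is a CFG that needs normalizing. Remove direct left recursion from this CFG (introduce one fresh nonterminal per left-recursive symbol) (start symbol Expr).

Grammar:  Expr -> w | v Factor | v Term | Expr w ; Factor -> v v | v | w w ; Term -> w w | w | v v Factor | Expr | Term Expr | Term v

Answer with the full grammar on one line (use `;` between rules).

Left recursion appears on Expr, Term.
For Expr: α = {w}, β = {w, v Factor, v Term}. Rewrite as Expr → β Expr1 and Expr1 → α Expr1 | ε.
For Term: α = {Expr, v}, β = {w w, w, v v Factor, Expr}. Rewrite as Term → β Term1 and Term1 → α Term1 | ε.

Expr -> w Expr1 | v Factor Expr1 | v Term Expr1; Factor -> v v | v | w w; Term -> w w Term1 | w Term1 | v v Factor Term1 | Expr Term1; Expr1 -> w Expr1 | ε; Term1 -> Expr Term1 | v Term1 | ε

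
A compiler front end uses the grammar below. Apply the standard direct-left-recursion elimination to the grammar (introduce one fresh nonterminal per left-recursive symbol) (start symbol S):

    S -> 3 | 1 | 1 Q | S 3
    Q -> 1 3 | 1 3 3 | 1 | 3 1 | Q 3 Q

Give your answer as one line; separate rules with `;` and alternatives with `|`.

Left recursion appears on S, Q.
For S: α = {3}, β = {3, 1, 1 Q}. Rewrite as S → β S' and S' → α S' | ε.
For Q: α = {3 Q}, β = {1 3, 1 3 3, 1, 3 1}. Rewrite as Q → β Q' and Q' → α Q' | ε.

S -> 3 S' | 1 S' | 1 Q S'; Q -> 1 3 Q' | 1 3 3 Q' | 1 Q' | 3 1 Q'; S' -> 3 S' | ε; Q' -> 3 Q Q' | ε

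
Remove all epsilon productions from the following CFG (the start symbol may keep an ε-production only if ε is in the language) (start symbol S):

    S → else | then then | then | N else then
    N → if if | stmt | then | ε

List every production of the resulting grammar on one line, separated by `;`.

S → else | then then | then | N else then | else then; N → if if | stmt | then

Nullable set = {N}.
ε ∉ L(G), so no ε-production is kept.
Expand every rule over subsets of its nullable positions: S → N else then gives N else then | else then.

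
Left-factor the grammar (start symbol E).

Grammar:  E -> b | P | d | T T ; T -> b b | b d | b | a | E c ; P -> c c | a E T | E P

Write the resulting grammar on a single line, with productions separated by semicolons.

E -> b | P | d | T T; T -> a | E c | b T'; P -> c c | a E T | E P; T' -> b | d | ε

T has alternatives sharing prefix 'b': factor to T → b T' with T' → b | d | ε.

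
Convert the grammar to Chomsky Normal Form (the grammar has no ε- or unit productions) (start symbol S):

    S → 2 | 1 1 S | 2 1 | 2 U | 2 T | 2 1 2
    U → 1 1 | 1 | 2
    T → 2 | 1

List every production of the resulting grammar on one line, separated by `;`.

Introduce a nonterminal for each terminal appearing in a rule of length ≥ 2: X1 → 1, X2 → 2.
Binarize each right-hand side of length ≥ 3 by chaining fresh nonterminals (Y1, Y2, …): affected rules were S → X1 X1 S; S → X2 X1 X2.

S → 2 | X1 Y1 | X2 X1 | X2 U | X2 T | X2 Y2; U → X1 X1 | 1 | 2; T → 2 | 1; X1 → 1; X2 → 2; Y1 → X1 S; Y2 → X1 X2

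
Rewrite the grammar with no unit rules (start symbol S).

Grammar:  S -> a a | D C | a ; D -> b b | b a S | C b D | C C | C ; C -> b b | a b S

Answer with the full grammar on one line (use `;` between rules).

Unit pairs: D ⇒* {C}.
For every A with A ⇒* B via unit rules, add B's non-unit alternatives to A; then delete every rule of the form X → Y.

S -> a a | D C | a; D -> b b | a b S | b a S | C b D | C C; C -> b b | a b S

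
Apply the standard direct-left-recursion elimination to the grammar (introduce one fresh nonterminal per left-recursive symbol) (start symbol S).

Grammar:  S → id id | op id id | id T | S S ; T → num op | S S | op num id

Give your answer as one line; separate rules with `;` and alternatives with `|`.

S is directly left-recursive.
For S: α = {S}, β = {id id, op id id, id T}. Rewrite as S → β S' and S' → α S' | ε.

S → id id S' | op id id S' | id T S'; T → num op | S S | op num id; S' → S S' | ε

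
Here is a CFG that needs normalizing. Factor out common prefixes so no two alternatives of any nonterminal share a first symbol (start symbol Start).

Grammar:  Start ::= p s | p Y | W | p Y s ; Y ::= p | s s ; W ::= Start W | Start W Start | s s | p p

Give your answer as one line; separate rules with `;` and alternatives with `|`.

Start has alternatives sharing prefix 'p': factor to Start → p Start1 with Start1 → s | Y | Y s.
W has alternatives sharing prefix 'Start W': factor to W → Start W W1 with W1 → ε | Start.
Start1 has alternatives sharing prefix 'Y': factor to Start1 → Y Start11 with Start11 → ε | s.

Start ::= W | p Start1; Y ::= p | s s; W ::= s s | p p | Start W W1; Start1 ::= s | Y Start11; W1 ::= eps | Start; Start11 ::= eps | s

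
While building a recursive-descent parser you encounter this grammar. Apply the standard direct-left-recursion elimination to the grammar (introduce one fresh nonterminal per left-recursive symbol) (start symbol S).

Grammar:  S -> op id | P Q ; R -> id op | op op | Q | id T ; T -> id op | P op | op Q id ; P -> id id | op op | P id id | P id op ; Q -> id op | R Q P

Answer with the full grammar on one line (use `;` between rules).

Left recursion appears on P.
For P: α = {id id, id op}, β = {id id, op op}. Rewrite as P → β P' and P' → α P' | ε.

S -> op id | P Q; R -> id op | op op | Q | id T; T -> id op | P op | op Q id; P -> id id P' | op op P'; Q -> id op | R Q P; P' -> id id P' | id op P' | eps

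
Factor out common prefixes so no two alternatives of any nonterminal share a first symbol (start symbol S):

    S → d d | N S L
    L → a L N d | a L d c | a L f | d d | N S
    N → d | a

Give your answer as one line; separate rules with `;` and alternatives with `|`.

S → d d | N S L; L → d d | N S | a L L'; N → d | a; L' → N d | d c | f

L has alternatives sharing prefix 'a L': factor to L → a L L' with L' → N d | d c | f.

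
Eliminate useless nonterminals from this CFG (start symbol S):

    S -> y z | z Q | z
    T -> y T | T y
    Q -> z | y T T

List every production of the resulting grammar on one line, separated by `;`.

Generating nonterminals: {Q, S}.
Reachable from S after that: {Q, S}.
Removed useless symbols: {T} and every production mentioning them.

S -> y z | z Q | z; Q -> z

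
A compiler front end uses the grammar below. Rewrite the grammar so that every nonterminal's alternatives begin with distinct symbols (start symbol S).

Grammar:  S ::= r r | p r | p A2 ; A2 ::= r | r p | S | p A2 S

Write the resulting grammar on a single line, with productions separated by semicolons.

S ::= r r | p S'; A2 ::= S | p A2 S | r A2'; S' ::= r | A2; A2' ::= ε | p

S has alternatives sharing prefix 'p': factor to S → p S' with S' → r | A2.
A2 has alternatives sharing prefix 'r': factor to A2 → r A2' with A2' → ε | p.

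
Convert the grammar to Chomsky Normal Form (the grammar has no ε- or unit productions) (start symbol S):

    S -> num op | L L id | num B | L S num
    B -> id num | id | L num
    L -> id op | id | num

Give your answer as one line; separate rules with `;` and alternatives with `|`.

S -> X1 X2 | L Y1 | X1 B | L Y2; B -> X3 X1 | id | L X1; L -> X3 X2 | id | num; X1 -> num; X2 -> op; X3 -> id; Y1 -> L X3; Y2 -> S X1

Introduce a nonterminal for each terminal appearing in a rule of length ≥ 2: X1 → num, X2 → op, X3 → id.
Binarize each right-hand side of length ≥ 3 by chaining fresh nonterminals (Y1, Y2, …): affected rules were S → L L X3; S → L S X1.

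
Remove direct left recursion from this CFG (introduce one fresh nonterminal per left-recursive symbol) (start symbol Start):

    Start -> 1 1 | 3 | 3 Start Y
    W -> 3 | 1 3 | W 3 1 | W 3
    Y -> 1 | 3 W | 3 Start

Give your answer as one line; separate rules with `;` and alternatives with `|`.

Start -> 1 1 | 3 | 3 Start Y; W -> 3 W1 | 1 3 W1; Y -> 1 | 3 W | 3 Start; W1 -> 3 1 W1 | 3 W1 | ε

Left recursion appears on W.
For W: α = {3 1, 3}, β = {3, 1 3}. Rewrite as W → β W1 and W1 → α W1 | ε.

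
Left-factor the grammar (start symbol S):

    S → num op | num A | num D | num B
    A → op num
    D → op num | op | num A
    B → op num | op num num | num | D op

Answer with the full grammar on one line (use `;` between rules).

S has alternatives sharing prefix 'num': factor to S → num S' with S' → op | A | D | B.
D has alternatives sharing prefix 'op': factor to D → op D' with D' → num | ε.
B has alternatives sharing prefix 'op num': factor to B → op num B' with B' → ε | num.

S → num S'; A → op num; D → num A | op D'; B → num | D op | op num B'; S' → op | A | D | B; D' → num | epsilon; B' → epsilon | num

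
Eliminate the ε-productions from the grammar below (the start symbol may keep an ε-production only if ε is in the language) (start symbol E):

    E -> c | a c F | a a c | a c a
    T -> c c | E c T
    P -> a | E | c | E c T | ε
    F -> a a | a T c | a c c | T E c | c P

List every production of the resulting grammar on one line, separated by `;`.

The nullable symbols are {P}.
ε ∉ L(G), so no ε-production is kept.
Expand every rule over subsets of its nullable positions: F → c P gives c P | c.

E -> c | a c F | a a c | a c a; T -> c c | E c T; P -> a | E | c | E c T; F -> a a | a T c | a c c | T E c | c P | c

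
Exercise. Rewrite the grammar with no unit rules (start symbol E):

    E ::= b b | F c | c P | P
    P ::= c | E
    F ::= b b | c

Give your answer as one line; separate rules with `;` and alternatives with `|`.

E ::= b b | F c | c P | c; P ::= b b | F c | c P | c; F ::= b b | c

Unit pairs: E ⇒* {P}; P ⇒* {E}.
For every A with A ⇒* B via unit rules, add B's non-unit alternatives to A; then delete every rule of the form X → Y.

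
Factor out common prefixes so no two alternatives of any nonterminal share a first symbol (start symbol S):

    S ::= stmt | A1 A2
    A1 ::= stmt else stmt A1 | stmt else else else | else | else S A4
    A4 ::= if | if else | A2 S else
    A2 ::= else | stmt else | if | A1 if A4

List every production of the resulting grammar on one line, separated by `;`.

A1 has alternatives sharing prefix 'stmt else': factor to A1 → stmt else A1' with A1' → stmt A1 | else else.
A1 has alternatives sharing prefix 'else': factor to A1 → else A1'' with A1'' → ε | S A4.
A4 has alternatives sharing prefix 'if': factor to A4 → if A4' with A4' → ε | else.

S ::= stmt | A1 A2; A1 ::= stmt else A1' | else A1''; A4 ::= A2 S else | if A4'; A2 ::= else | stmt else | if | A1 if A4; A1' ::= stmt A1 | else else; A1'' ::= eps | S A4; A4' ::= eps | else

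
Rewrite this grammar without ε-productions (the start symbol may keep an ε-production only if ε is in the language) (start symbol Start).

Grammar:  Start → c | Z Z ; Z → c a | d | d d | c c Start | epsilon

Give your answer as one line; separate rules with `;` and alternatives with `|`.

Start → c | Z Z | Z | epsilon; Z → c a | d | d d | c c Start | c c

Nullable nonterminals: {Start, Z}.
ε ∈ L(G) since Start is nullable, so keep Start → ε.
For each production, add variants omitting each subset of nullable occurrences: Start → Z Z gives Z Z | Z. Z → c c Start gives c c Start | c c.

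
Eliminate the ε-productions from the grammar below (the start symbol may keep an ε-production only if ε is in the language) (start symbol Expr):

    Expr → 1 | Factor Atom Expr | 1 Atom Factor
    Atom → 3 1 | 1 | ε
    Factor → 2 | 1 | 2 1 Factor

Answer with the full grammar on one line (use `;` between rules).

The nullable symbols are {Atom}.
ε ∉ L(G), so no ε-production is kept.
For each production, add variants omitting each subset of nullable occurrences: Expr → Factor Atom Expr gives Factor Atom Expr | Factor Expr. Expr → 1 Atom Factor gives 1 Atom Factor | 1 Factor.

Expr → 1 | Factor Atom Expr | Factor Expr | 1 Atom Factor | 1 Factor; Atom → 3 1 | 1; Factor → 2 | 1 | 2 1 Factor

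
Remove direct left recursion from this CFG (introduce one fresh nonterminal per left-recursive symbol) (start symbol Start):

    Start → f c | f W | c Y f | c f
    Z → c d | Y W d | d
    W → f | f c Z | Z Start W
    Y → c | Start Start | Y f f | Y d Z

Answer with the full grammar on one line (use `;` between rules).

Left recursion appears on Y.
For Y: α = {f f, d Z}, β = {c, Start Start}. Rewrite as Y → β Y1 and Y1 → α Y1 | ε.

Start → f c | f W | c Y f | c f; Z → c d | Y W d | d; W → f | f c Z | Z Start W; Y → c Y1 | Start Start Y1; Y1 → f f Y1 | d Z Y1 | ε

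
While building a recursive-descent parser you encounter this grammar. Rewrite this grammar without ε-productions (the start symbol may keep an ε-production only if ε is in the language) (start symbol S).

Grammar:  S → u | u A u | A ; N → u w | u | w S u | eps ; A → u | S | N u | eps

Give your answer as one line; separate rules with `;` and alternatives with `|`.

S → u | u A u | u u | A | eps; N → u w | u | w S u | w u; A → u | S | N u

The nullable symbols are {A, N, S}.
ε ∈ L(G) since S is nullable, so keep S → ε.
Add the nullable-subset variants: S → u A u gives u A u | u u. N → w S u gives w S u | w u.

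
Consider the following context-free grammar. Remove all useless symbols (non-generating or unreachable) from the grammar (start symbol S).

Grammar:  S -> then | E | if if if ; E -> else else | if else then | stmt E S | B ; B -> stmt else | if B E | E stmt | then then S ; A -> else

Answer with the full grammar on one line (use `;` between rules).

Generating nonterminals: {A, B, E, S}.
Reachable from S after that: {B, E, S}.
Removed useless symbols: {A} and every production mentioning them.

S -> then | E | if if if; E -> else else | if else then | stmt E S | B; B -> stmt else | if B E | E stmt | then then S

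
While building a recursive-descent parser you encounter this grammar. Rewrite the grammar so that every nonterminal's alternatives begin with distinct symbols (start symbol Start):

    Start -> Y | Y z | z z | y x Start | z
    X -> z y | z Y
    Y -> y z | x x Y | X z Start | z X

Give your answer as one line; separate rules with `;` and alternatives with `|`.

Start -> y x Start | Y Start1 | z Start2; X -> z X1; Y -> y z | x x Y | X z Start | z X; Start1 -> ε | z; Start2 -> z | ε; X1 -> y | Y

Start has alternatives sharing prefix 'Y': factor to Start → Y Start1 with Start1 → ε | z.
Start has alternatives sharing prefix 'z': factor to Start → z Start2 with Start2 → z | ε.
X has alternatives sharing prefix 'z': factor to X → z X1 with X1 → y | Y.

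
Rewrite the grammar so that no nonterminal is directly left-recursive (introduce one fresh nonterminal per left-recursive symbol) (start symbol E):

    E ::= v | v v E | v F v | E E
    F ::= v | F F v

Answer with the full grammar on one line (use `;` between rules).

E ::= v E' | v v E E' | v F v E'; F ::= v F'; E' ::= E E' | ε; F' ::= F v F' | ε

Left recursion appears on E, F.
For E: α = {E}, β = {v, v v E, v F v}. Rewrite as E → β E' and E' → α E' | ε.
For F: α = {F v}, β = {v}. Rewrite as F → β F' and F' → α F' | ε.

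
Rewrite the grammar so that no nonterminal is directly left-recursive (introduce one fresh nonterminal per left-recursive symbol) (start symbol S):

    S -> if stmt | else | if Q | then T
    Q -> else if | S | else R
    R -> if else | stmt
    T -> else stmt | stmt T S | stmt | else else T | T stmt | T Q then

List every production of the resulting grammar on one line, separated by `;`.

Left recursion appears on T.
For T: α = {stmt, Q then}, β = {else stmt, stmt T S, stmt, else else T}. Rewrite as T → β T' and T' → α T' | ε.

S -> if stmt | else | if Q | then T; Q -> else if | S | else R; R -> if else | stmt; T -> else stmt T' | stmt T S T' | stmt T' | else else T T'; T' -> stmt T' | Q then T' | ε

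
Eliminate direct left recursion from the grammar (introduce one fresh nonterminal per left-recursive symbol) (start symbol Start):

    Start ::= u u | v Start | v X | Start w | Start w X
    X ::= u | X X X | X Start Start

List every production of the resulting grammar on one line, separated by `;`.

Left recursion appears on Start, X.
For Start: α = {w, w X}, β = {u u, v Start, v X}. Rewrite as Start → β Start1 and Start1 → α Start1 | ε.
For X: α = {X X, Start Start}, β = {u}. Rewrite as X → β X1 and X1 → α X1 | ε.

Start ::= u u Start1 | v Start Start1 | v X Start1; X ::= u X1; Start1 ::= w Start1 | w X Start1 | ε; X1 ::= X X X1 | Start Start X1 | ε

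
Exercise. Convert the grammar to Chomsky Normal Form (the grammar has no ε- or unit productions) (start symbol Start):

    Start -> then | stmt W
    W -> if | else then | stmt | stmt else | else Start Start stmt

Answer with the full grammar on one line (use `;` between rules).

Start -> then | X1 W; W -> if | X2 X3 | stmt | X1 X2 | X2 Y1; X1 -> stmt; X2 -> else; X3 -> then; Y1 -> Start Y2; Y2 -> Start X1

Introduce a nonterminal for each terminal appearing in a rule of length ≥ 2: X1 → stmt, X2 → else, X3 → then.
Binarize each right-hand side of length ≥ 3 by chaining fresh nonterminals (Y1, Y2, …): affected rules were W → X2 Start Start X1.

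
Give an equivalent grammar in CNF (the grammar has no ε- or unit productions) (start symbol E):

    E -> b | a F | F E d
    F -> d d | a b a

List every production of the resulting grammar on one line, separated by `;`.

Introduce a nonterminal for each terminal appearing in a rule of length ≥ 2: X1 → a, X2 → d, X3 → b.
Binarize each right-hand side of length ≥ 3 by chaining fresh nonterminals (Y1, Y2, …): affected rules were E → F E X2; F → X1 X3 X1.

E -> b | X1 F | F Y1; F -> X2 X2 | X1 Y2; X1 -> a; X2 -> d; X3 -> b; Y1 -> E X2; Y2 -> X3 X1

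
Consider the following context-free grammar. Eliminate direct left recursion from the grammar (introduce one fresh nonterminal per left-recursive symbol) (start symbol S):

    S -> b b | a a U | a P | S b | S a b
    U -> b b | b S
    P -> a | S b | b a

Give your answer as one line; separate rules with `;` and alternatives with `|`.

S is directly left-recursive.
For S: α = {b, a b}, β = {b b, a a U, a P}. Rewrite as S → β S' and S' → α S' | ε.

S -> b b S' | a a U S' | a P S'; U -> b b | b S; P -> a | S b | b a; S' -> b S' | a b S' | eps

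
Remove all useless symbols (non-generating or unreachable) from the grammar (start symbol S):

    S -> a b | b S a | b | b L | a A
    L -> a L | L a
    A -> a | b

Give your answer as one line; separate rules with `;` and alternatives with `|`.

S -> a b | b S a | b | a A; A -> a | b

Generating nonterminals: {A, S}.
Reachable from S after that: {A, S}.
Removed useless symbols: {L} and every production mentioning them.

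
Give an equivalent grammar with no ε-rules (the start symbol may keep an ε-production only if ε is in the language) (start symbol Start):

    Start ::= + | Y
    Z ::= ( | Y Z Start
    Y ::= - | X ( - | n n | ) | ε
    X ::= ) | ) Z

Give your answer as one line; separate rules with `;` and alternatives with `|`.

Nullable nonterminals: {Start, Y}.
ε ∈ L(G) since Start is nullable, so keep Start → ε.
For each production, add variants omitting each subset of nullable occurrences: Z → Y Z Start gives Y Z Start | Y Z | Z Start.

Start ::= + | Y | ε; Z ::= ( | Y Z Start | Y Z | Z Start; Y ::= - | X ( - | n n | ); X ::= ) | ) Z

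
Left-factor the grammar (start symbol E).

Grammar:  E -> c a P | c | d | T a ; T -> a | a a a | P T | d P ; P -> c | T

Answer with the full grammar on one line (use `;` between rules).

E -> d | T a | c E'; T -> P T | d P | a T'; P -> c | T; E' -> a P | ε; T' -> ε | a a

E has alternatives sharing prefix 'c': factor to E → c E' with E' → a P | ε.
T has alternatives sharing prefix 'a': factor to T → a T' with T' → ε | a a.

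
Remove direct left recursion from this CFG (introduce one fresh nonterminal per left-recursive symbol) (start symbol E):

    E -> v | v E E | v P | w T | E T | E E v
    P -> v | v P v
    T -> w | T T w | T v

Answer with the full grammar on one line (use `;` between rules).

E, T are directly left-recursive.
For E: α = {T, E v}, β = {v, v E E, v P, w T}. Rewrite as E → β E' and E' → α E' | ε.
For T: α = {T w, v}, β = {w}. Rewrite as T → β T' and T' → α T' | ε.

E -> v E' | v E E E' | v P E' | w T E'; P -> v | v P v; T -> w T'; E' -> T E' | E v E' | ε; T' -> T w T' | v T' | ε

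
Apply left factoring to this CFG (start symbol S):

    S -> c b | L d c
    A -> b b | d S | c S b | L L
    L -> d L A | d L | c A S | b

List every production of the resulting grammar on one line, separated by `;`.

L has alternatives sharing prefix 'd L': factor to L → d L L' with L' → A | ε.

S -> c b | L d c; A -> b b | d S | c S b | L L; L -> c A S | b | d L L'; L' -> A | ε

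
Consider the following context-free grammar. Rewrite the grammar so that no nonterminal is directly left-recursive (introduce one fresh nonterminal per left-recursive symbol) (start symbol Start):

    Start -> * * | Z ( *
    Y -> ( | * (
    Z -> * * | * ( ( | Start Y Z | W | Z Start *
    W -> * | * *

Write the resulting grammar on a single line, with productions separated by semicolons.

Left recursion appears on Z.
For Z: α = {Start *}, β = {* *, * ( (, Start Y Z, W}. Rewrite as Z → β Z1 and Z1 → α Z1 | ε.

Start -> * * | Z ( *; Y -> ( | * (; Z -> * * Z1 | * ( ( Z1 | Start Y Z Z1 | W Z1; W -> * | * *; Z1 -> Start * Z1 | ε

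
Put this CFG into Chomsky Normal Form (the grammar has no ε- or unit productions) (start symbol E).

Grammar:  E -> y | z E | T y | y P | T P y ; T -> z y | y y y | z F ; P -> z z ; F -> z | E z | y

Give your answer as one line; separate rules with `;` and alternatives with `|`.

E -> y | X1 E | T X2 | X2 P | T Y1; T -> X1 X2 | X2 Y2 | X1 F; P -> X1 X1; F -> z | E X1 | y; X1 -> z; X2 -> y; Y1 -> P X2; Y2 -> X2 X2

Introduce a nonterminal for each terminal appearing in a rule of length ≥ 2: X1 → z, X2 → y.
Binarize each right-hand side of length ≥ 3 by chaining fresh nonterminals (Y1, Y2, …): affected rules were E → T P X2; T → X2 X2 X2.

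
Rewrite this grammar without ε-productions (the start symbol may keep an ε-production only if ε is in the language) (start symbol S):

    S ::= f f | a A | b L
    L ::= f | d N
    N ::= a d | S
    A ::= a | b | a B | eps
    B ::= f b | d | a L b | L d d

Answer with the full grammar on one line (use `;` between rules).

Nullable nonterminals: {A}.
ε ∉ L(G), so no ε-production is kept.
For each production, add variants omitting each subset of nullable occurrences: S → a A gives a A | a.

S ::= f f | a A | a | b L; L ::= f | d N; N ::= a d | S; A ::= a | b | a B; B ::= f b | d | a L b | L d d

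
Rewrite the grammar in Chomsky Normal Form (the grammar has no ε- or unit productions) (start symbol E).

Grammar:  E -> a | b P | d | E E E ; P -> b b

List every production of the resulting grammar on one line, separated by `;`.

Introduce a nonterminal for each terminal appearing in a rule of length ≥ 2: X1 → b.
Binarize each right-hand side of length ≥ 3 by chaining fresh nonterminals (Y1, Y2, …): affected rules were E → E E E.

E -> a | X1 P | d | E Y1; P -> X1 X1; X1 -> b; Y1 -> E E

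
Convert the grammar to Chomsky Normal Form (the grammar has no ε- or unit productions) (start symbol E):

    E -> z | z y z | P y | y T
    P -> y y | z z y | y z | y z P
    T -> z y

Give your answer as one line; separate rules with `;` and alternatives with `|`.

E -> z | X1 Y1 | P X2 | X2 T; P -> X2 X2 | X1 Y2 | X2 X1 | X2 Y3; T -> X1 X2; X1 -> z; X2 -> y; Y1 -> X2 X1; Y2 -> X1 X2; Y3 -> X1 P

Introduce a nonterminal for each terminal appearing in a rule of length ≥ 2: X1 → z, X2 → y.
Binarize each right-hand side of length ≥ 3 by chaining fresh nonterminals (Y1, Y2, …): affected rules were E → X1 X2 X1; P → X1 X1 X2; P → X2 X1 P.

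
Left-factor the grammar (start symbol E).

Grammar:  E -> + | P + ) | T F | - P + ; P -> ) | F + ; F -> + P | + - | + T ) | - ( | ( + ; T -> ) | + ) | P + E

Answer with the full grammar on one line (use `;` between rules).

F has alternatives sharing prefix '+': factor to F → + F' with F' → P | - | T ).

E -> + | P + ) | T F | - P +; P -> ) | F +; F -> - ( | ( + | + F'; T -> ) | + ) | P + E; F' -> P | - | T )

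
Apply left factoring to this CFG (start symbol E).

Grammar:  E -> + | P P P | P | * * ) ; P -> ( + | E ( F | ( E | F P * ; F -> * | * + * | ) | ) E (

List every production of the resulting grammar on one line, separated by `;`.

E has alternatives sharing prefix 'P': factor to E → P E' with E' → P P | ε.
P has alternatives sharing prefix '(': factor to P → ( P' with P' → + | E.
F has alternatives sharing prefix '*': factor to F → * F' with F' → ε | + *.
F has alternatives sharing prefix ')': factor to F → ) F'' with F'' → ε | E (.

E -> + | * * ) | P E'; P -> E ( F | F P * | ( P'; F -> * F' | ) F''; E' -> P P | ε; P' -> + | E; F' -> ε | + *; F'' -> ε | E (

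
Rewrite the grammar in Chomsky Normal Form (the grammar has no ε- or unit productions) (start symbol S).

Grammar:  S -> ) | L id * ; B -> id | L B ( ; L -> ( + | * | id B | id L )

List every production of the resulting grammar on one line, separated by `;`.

Introduce a nonterminal for each terminal appearing in a rule of length ≥ 2: X1 → id, X2 → *, X3 → (, X4 → +, X5 → ).
Binarize each right-hand side of length ≥ 3 by chaining fresh nonterminals (Y1, Y2, …): affected rules were S → L X1 X2; B → L B X3; L → X1 L X5.

S -> ) | L Y1; B -> id | L Y2; L -> X3 X4 | * | X1 B | X1 Y3; X1 -> id; X2 -> *; X3 -> (; X4 -> +; X5 -> ); Y1 -> X1 X2; Y2 -> B X3; Y3 -> L X5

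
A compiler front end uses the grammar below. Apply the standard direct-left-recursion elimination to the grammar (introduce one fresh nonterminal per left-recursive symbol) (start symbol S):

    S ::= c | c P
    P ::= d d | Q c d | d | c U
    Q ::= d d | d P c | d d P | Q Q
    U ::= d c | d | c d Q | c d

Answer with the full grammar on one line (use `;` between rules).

S ::= c | c P; P ::= d d | Q c d | d | c U; Q ::= d d Q' | d P c Q' | d d P Q'; U ::= d c | d | c d Q | c d; Q' ::= Q Q' | eps

Directly left-recursive nonterminal: Q.
For Q: α = {Q}, β = {d d, d P c, d d P}. Rewrite as Q → β Q' and Q' → α Q' | ε.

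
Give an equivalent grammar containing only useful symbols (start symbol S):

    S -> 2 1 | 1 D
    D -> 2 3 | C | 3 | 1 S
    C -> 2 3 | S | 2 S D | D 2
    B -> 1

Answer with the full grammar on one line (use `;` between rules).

Generating nonterminals: {B, C, D, S}.
Reachable from S after that: {C, D, S}.
Removed useless symbols: {B} and every production mentioning them.

S -> 2 1 | 1 D; D -> 2 3 | C | 3 | 1 S; C -> 2 3 | S | 2 S D | D 2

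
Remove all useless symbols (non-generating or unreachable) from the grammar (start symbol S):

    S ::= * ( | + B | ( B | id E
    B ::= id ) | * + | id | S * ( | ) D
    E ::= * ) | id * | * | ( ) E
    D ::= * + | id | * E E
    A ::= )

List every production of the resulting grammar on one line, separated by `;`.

Generating nonterminals: {A, B, D, E, S}.
Reachable from S after that: {B, D, E, S}.
Removed useless symbols: {A} and every production mentioning them.

S ::= * ( | + B | ( B | id E; B ::= id ) | * + | id | S * ( | ) D; E ::= * ) | id * | * | ( ) E; D ::= * + | id | * E E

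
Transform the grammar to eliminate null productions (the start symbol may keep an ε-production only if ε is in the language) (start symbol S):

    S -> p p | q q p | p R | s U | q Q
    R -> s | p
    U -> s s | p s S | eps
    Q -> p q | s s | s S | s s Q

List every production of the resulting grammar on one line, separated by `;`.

The nullable symbols are {U}.
ε ∉ L(G), so no ε-production is kept.
Add the nullable-subset variants: S → s U gives s U | s.

S -> p p | q q p | p R | s U | s | q Q; R -> s | p; U -> s s | p s S; Q -> p q | s s | s S | s s Q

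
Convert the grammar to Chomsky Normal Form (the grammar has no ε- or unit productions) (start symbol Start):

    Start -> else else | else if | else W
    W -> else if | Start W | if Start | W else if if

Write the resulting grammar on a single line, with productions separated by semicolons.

Introduce a nonterminal for each terminal appearing in a rule of length ≥ 2: X1 → else, X2 → if.
Binarize each right-hand side of length ≥ 3 by chaining fresh nonterminals (Y1, Y2, …): affected rules were W → W X1 X2 X2.

Start -> X1 X1 | X1 X2 | X1 W; W -> X1 X2 | Start W | X2 Start | W Y1; X1 -> else; X2 -> if; Y1 -> X1 Y2; Y2 -> X2 X2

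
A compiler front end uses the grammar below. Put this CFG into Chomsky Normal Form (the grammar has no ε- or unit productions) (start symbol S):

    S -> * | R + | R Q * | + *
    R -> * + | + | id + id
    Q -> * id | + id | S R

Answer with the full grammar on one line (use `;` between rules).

Introduce a nonterminal for each terminal appearing in a rule of length ≥ 2: X1 → +, X2 → *, X3 → id.
Binarize each right-hand side of length ≥ 3 by chaining fresh nonterminals (Y1, Y2, …): affected rules were S → R Q X2; R → X3 X1 X3.

S -> * | R X1 | R Y1 | X1 X2; R -> X2 X1 | + | X3 Y2; Q -> X2 X3 | X1 X3 | S R; X1 -> +; X2 -> *; X3 -> id; Y1 -> Q X2; Y2 -> X1 X3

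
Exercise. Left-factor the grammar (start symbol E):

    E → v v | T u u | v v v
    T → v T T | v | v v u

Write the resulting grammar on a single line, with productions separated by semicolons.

E has alternatives sharing prefix 'v v': factor to E → v v E' with E' → ε | v.
T has alternatives sharing prefix 'v': factor to T → v T' with T' → T T | ε | v u.

E → T u u | v v E'; T → v T'; E' → ε | v; T' → T T | ε | v u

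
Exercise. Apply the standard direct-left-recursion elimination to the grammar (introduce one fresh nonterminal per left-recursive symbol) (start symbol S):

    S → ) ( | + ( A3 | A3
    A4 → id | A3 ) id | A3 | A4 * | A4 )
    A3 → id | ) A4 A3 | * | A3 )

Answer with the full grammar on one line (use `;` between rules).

S → ) ( | + ( A3 | A3; A4 → id A4' | A3 ) id A4' | A3 A4'; A3 → id A3' | ) A4 A3 A3' | * A3'; A4' → * A4' | ) A4' | epsilon; A3' → ) A3' | epsilon

A4, A3 are directly left-recursive.
For A4: α = {*, )}, β = {id, A3 ) id, A3}. Rewrite as A4 → β A4' and A4' → α A4' | ε.
For A3: α = {)}, β = {id, ) A4 A3, *}. Rewrite as A3 → β A3' and A3' → α A3' | ε.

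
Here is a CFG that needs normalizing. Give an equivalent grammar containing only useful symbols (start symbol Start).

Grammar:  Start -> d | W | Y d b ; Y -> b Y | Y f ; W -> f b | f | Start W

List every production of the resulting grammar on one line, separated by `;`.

Start -> d | W; W -> f b | f | Start W

Generating nonterminals: {Start, W}.
Reachable from Start after that: {Start, W}.
Removed useless symbols: {Y} and every production mentioning them.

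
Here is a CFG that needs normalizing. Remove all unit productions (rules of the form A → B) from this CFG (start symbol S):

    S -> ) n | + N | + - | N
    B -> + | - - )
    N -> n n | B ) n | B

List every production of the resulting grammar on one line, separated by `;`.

S -> + | - - ) | ) n | + N | + - | n n | B ) n; B -> + | - - ); N -> + | - - ) | n n | B ) n

Unit pairs: N ⇒* {B}; S ⇒* {B, N}.
For each unit pair (A, B), copy every non-unit production of B to A, then drop all unit productions.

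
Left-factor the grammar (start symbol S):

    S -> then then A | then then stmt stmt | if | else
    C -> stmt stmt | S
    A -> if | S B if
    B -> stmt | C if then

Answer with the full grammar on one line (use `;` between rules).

S has alternatives sharing prefix 'then then': factor to S → then then S' with S' → A | stmt stmt.

S -> if | else | then then S'; C -> stmt stmt | S; A -> if | S B if; B -> stmt | C if then; S' -> A | stmt stmt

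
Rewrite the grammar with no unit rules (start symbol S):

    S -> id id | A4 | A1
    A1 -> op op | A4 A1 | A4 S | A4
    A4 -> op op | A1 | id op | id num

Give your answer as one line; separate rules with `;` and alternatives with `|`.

S -> op op | id op | id num | A4 A1 | A4 S | id id; A1 -> op op | id op | id num | A4 A1 | A4 S; A4 -> op op | id op | id num | A4 A1 | A4 S

Unit pairs: A1 ⇒* {A4}; A4 ⇒* {A1}; S ⇒* {A1, A4}.
For each unit pair (A, B), copy every non-unit production of B to A, then drop all unit productions.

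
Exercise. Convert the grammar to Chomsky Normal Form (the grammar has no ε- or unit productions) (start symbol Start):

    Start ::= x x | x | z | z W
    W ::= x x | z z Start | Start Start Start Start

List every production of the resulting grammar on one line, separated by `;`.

Introduce a nonterminal for each terminal appearing in a rule of length ≥ 2: X1 → x, X2 → z.
Binarize each right-hand side of length ≥ 3 by chaining fresh nonterminals (Y1, Y2, …): affected rules were W → X2 X2 Start; W → Start Start Start Start.

Start ::= X1 X1 | x | z | X2 W; W ::= X1 X1 | X2 Y1 | Start Y2; X1 ::= x; X2 ::= z; Y1 ::= X2 Start; Y2 ::= Start Y3; Y3 ::= Start Start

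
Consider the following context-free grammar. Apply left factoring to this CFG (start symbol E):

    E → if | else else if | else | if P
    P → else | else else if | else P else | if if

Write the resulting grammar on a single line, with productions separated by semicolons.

E has alternatives sharing prefix 'if': factor to E → if E' with E' → ε | P.
E has alternatives sharing prefix 'else': factor to E → else E'' with E'' → else if | ε.
P has alternatives sharing prefix 'else': factor to P → else P' with P' → ε | else if | P else.

E → if E' | else E''; P → if if | else P'; E' → epsilon | P; E'' → else if | epsilon; P' → epsilon | else if | P else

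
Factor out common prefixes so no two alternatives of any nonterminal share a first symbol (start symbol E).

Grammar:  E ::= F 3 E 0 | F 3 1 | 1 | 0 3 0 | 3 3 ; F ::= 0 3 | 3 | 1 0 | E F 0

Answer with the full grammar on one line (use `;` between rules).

E ::= 1 | 0 3 0 | 3 3 | F 3 E'; F ::= 0 3 | 3 | 1 0 | E F 0; E' ::= E 0 | 1

E has alternatives sharing prefix 'F 3': factor to E → F 3 E' with E' → E 0 | 1.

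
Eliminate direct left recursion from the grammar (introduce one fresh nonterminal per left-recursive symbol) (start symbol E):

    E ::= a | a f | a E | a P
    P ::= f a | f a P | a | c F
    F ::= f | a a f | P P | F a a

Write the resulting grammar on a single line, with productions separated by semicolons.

E ::= a | a f | a E | a P; P ::= f a | f a P | a | c F; F ::= f F' | a a f F' | P P F'; F' ::= a a F' | epsilon

Left recursion appears on F.
For F: α = {a a}, β = {f, a a f, P P}. Rewrite as F → β F' and F' → α F' | ε.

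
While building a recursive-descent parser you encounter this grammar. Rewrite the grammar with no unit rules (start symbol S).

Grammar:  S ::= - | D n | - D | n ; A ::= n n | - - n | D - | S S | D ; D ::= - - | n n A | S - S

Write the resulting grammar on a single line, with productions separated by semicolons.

S ::= - | D n | - D | n; A ::= - - | n n A | S - S | n n | - - n | D - | S S; D ::= - - | n n A | S - S

Unit pairs: A ⇒* {D}.
For every A with A ⇒* B via unit rules, add B's non-unit alternatives to A; then delete every rule of the form X → Y.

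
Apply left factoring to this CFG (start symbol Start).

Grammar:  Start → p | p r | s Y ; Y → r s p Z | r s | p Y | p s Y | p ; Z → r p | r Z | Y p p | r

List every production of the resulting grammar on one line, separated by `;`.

Start has alternatives sharing prefix 'p': factor to Start → p Start1 with Start1 → ε | r.
Y has alternatives sharing prefix 'p': factor to Y → p Y1 with Y1 → Y | s Y | ε.
Y has alternatives sharing prefix 'r s': factor to Y → r s Y2 with Y2 → p Z | ε.
Z has alternatives sharing prefix 'r': factor to Z → r Z1 with Z1 → p | Z | ε.

Start → s Y | p Start1; Y → p Y1 | r s Y2; Z → Y p p | r Z1; Start1 → ε | r; Y1 → Y | s Y | ε; Y2 → p Z | ε; Z1 → p | Z | ε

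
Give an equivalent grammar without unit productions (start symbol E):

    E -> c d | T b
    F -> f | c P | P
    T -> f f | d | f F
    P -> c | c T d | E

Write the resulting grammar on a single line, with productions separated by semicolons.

E -> c d | T b; F -> c d | T b | f | c P | c | c T d; T -> f f | d | f F; P -> c d | T b | c | c T d

Unit pairs: F ⇒* {E, P}; P ⇒* {E}.
Replace each nonterminal's rules with the union of the non-unit rules of every nonterminal it unit-derives.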